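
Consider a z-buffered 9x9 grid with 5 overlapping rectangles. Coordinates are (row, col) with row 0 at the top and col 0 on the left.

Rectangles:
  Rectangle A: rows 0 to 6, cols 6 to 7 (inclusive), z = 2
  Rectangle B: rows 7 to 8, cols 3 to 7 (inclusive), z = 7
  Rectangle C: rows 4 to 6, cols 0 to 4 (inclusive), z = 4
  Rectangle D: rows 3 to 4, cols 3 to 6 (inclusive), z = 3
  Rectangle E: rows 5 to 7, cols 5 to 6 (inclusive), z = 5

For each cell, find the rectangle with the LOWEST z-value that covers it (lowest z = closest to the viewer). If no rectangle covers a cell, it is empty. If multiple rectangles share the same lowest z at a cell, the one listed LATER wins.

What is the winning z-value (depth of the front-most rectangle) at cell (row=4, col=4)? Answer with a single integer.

Answer: 3

Derivation:
Check cell (4,4):
  A: rows 0-6 cols 6-7 -> outside (col miss)
  B: rows 7-8 cols 3-7 -> outside (row miss)
  C: rows 4-6 cols 0-4 z=4 -> covers; best now C (z=4)
  D: rows 3-4 cols 3-6 z=3 -> covers; best now D (z=3)
  E: rows 5-7 cols 5-6 -> outside (row miss)
Winner: D at z=3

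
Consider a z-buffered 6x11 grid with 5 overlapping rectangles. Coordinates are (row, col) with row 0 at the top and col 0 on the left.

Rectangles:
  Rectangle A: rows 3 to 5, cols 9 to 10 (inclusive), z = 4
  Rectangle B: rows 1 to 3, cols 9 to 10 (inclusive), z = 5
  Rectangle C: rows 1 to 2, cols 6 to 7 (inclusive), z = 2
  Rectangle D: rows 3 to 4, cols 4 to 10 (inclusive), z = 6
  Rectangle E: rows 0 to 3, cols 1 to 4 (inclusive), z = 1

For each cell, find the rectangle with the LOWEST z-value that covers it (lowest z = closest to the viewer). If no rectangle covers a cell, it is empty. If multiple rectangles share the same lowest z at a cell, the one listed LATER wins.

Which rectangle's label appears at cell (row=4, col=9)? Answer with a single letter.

Check cell (4,9):
  A: rows 3-5 cols 9-10 z=4 -> covers; best now A (z=4)
  B: rows 1-3 cols 9-10 -> outside (row miss)
  C: rows 1-2 cols 6-7 -> outside (row miss)
  D: rows 3-4 cols 4-10 z=6 -> covers; best now A (z=4)
  E: rows 0-3 cols 1-4 -> outside (row miss)
Winner: A at z=4

Answer: A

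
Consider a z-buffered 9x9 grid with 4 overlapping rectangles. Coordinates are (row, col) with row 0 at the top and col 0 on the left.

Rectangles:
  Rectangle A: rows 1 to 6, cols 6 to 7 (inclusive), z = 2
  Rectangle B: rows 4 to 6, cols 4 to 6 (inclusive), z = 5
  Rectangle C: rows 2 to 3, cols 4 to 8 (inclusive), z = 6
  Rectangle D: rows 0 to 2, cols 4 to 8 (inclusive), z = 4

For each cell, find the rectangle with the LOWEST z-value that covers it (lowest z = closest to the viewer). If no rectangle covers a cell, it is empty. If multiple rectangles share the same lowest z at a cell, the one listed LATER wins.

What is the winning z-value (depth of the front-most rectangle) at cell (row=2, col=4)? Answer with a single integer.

Check cell (2,4):
  A: rows 1-6 cols 6-7 -> outside (col miss)
  B: rows 4-6 cols 4-6 -> outside (row miss)
  C: rows 2-3 cols 4-8 z=6 -> covers; best now C (z=6)
  D: rows 0-2 cols 4-8 z=4 -> covers; best now D (z=4)
Winner: D at z=4

Answer: 4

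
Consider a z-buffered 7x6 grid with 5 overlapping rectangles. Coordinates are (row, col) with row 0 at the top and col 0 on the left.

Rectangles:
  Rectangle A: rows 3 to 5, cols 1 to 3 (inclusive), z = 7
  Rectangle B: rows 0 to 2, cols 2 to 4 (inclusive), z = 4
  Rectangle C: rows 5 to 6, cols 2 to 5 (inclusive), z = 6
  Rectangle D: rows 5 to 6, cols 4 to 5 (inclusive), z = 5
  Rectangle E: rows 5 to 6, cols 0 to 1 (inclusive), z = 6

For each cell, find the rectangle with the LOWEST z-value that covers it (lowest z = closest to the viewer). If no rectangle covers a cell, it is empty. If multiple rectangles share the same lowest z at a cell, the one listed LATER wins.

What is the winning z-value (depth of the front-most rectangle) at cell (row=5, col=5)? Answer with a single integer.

Answer: 5

Derivation:
Check cell (5,5):
  A: rows 3-5 cols 1-3 -> outside (col miss)
  B: rows 0-2 cols 2-4 -> outside (row miss)
  C: rows 5-6 cols 2-5 z=6 -> covers; best now C (z=6)
  D: rows 5-6 cols 4-5 z=5 -> covers; best now D (z=5)
  E: rows 5-6 cols 0-1 -> outside (col miss)
Winner: D at z=5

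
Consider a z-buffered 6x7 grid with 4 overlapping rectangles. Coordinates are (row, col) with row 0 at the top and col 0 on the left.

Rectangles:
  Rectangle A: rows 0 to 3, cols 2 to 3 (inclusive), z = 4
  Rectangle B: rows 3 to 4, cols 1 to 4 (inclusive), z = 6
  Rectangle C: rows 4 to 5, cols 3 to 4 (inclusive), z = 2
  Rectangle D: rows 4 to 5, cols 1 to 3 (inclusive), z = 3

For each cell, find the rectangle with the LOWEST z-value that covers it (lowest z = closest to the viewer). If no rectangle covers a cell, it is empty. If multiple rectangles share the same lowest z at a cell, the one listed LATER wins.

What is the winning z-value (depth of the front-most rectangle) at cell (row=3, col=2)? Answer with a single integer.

Check cell (3,2):
  A: rows 0-3 cols 2-3 z=4 -> covers; best now A (z=4)
  B: rows 3-4 cols 1-4 z=6 -> covers; best now A (z=4)
  C: rows 4-5 cols 3-4 -> outside (row miss)
  D: rows 4-5 cols 1-3 -> outside (row miss)
Winner: A at z=4

Answer: 4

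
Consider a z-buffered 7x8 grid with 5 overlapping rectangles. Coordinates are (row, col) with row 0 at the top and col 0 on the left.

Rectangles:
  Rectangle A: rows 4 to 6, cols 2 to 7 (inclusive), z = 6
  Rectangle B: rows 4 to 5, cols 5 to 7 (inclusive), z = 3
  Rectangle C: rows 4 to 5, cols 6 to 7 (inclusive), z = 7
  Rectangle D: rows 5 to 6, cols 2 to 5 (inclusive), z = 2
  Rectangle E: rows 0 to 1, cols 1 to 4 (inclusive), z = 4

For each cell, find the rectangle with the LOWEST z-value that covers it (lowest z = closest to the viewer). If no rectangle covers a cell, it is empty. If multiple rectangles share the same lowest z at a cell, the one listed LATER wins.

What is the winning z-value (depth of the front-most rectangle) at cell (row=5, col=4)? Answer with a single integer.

Check cell (5,4):
  A: rows 4-6 cols 2-7 z=6 -> covers; best now A (z=6)
  B: rows 4-5 cols 5-7 -> outside (col miss)
  C: rows 4-5 cols 6-7 -> outside (col miss)
  D: rows 5-6 cols 2-5 z=2 -> covers; best now D (z=2)
  E: rows 0-1 cols 1-4 -> outside (row miss)
Winner: D at z=2

Answer: 2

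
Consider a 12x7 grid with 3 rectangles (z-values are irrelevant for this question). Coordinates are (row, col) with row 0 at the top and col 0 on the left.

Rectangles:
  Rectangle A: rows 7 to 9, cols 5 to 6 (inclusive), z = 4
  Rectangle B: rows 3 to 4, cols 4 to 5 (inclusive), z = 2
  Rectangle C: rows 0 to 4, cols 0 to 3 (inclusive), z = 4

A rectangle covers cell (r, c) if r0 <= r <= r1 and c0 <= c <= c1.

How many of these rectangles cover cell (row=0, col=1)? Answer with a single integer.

Check cell (0,1):
  A: rows 7-9 cols 5-6 -> outside (row miss)
  B: rows 3-4 cols 4-5 -> outside (row miss)
  C: rows 0-4 cols 0-3 -> covers
Count covering = 1

Answer: 1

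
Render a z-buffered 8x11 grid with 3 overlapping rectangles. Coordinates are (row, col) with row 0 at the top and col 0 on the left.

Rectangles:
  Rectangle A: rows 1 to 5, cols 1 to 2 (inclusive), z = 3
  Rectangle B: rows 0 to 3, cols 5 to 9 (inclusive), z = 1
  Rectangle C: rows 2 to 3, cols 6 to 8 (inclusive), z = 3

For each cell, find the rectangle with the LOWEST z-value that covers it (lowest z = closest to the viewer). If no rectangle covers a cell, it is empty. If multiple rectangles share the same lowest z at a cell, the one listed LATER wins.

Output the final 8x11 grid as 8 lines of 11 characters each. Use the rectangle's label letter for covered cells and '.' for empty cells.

.....BBBBB.
.AA..BBBBB.
.AA..BBBBB.
.AA..BBBBB.
.AA........
.AA........
...........
...........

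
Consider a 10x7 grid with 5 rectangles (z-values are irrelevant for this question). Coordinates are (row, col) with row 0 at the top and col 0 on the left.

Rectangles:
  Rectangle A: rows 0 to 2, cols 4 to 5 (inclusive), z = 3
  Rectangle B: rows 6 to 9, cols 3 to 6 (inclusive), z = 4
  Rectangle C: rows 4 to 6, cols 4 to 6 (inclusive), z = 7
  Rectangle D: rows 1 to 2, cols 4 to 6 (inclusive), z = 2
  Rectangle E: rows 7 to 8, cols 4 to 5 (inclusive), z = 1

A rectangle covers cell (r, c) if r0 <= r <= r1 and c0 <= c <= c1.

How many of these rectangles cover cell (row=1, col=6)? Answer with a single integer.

Answer: 1

Derivation:
Check cell (1,6):
  A: rows 0-2 cols 4-5 -> outside (col miss)
  B: rows 6-9 cols 3-6 -> outside (row miss)
  C: rows 4-6 cols 4-6 -> outside (row miss)
  D: rows 1-2 cols 4-6 -> covers
  E: rows 7-8 cols 4-5 -> outside (row miss)
Count covering = 1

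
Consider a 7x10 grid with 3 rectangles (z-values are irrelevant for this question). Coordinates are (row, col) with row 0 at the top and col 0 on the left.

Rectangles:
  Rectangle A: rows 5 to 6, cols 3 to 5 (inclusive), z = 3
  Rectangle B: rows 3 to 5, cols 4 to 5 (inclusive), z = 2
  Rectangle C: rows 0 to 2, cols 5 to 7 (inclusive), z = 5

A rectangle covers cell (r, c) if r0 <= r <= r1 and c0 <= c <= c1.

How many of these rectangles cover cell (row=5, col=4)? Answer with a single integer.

Answer: 2

Derivation:
Check cell (5,4):
  A: rows 5-6 cols 3-5 -> covers
  B: rows 3-5 cols 4-5 -> covers
  C: rows 0-2 cols 5-7 -> outside (row miss)
Count covering = 2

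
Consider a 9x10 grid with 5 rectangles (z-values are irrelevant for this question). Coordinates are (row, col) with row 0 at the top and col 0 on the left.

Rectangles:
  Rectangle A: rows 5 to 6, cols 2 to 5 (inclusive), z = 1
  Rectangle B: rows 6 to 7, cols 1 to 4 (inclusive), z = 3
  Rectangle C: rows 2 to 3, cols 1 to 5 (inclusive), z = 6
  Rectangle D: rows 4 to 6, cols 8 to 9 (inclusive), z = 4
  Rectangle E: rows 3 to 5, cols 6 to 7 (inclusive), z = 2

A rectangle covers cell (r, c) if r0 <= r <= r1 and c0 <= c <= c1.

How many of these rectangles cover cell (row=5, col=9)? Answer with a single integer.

Check cell (5,9):
  A: rows 5-6 cols 2-5 -> outside (col miss)
  B: rows 6-7 cols 1-4 -> outside (row miss)
  C: rows 2-3 cols 1-5 -> outside (row miss)
  D: rows 4-6 cols 8-9 -> covers
  E: rows 3-5 cols 6-7 -> outside (col miss)
Count covering = 1

Answer: 1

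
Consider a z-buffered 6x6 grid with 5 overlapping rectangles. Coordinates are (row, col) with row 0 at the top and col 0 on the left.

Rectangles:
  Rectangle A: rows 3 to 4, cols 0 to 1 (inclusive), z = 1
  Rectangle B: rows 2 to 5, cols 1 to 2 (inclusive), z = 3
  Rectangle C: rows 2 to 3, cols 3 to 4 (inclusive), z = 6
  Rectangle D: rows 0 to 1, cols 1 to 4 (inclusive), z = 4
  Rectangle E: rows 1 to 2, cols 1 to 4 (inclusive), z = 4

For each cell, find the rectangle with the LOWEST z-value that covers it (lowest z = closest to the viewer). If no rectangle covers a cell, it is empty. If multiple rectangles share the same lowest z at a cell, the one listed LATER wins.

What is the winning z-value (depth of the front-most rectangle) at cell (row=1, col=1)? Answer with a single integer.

Answer: 4

Derivation:
Check cell (1,1):
  A: rows 3-4 cols 0-1 -> outside (row miss)
  B: rows 2-5 cols 1-2 -> outside (row miss)
  C: rows 2-3 cols 3-4 -> outside (row miss)
  D: rows 0-1 cols 1-4 z=4 -> covers; best now D (z=4)
  E: rows 1-2 cols 1-4 z=4 -> covers; best now E (z=4)
Winner: E at z=4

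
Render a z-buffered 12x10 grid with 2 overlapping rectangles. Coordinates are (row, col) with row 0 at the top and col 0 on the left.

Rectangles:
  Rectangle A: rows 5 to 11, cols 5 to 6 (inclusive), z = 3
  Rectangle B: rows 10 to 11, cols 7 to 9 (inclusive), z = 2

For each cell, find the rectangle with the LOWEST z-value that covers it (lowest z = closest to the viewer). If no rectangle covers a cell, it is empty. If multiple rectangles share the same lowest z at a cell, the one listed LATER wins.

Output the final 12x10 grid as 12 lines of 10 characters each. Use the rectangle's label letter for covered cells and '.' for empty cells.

..........
..........
..........
..........
..........
.....AA...
.....AA...
.....AA...
.....AA...
.....AA...
.....AABBB
.....AABBB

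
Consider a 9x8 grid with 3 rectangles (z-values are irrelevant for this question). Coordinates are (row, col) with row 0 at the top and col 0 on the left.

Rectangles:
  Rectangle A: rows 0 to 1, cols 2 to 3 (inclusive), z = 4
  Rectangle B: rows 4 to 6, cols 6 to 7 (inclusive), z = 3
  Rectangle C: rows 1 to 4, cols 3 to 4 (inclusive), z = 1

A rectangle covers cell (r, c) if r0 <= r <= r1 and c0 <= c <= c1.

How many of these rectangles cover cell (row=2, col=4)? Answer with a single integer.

Answer: 1

Derivation:
Check cell (2,4):
  A: rows 0-1 cols 2-3 -> outside (row miss)
  B: rows 4-6 cols 6-7 -> outside (row miss)
  C: rows 1-4 cols 3-4 -> covers
Count covering = 1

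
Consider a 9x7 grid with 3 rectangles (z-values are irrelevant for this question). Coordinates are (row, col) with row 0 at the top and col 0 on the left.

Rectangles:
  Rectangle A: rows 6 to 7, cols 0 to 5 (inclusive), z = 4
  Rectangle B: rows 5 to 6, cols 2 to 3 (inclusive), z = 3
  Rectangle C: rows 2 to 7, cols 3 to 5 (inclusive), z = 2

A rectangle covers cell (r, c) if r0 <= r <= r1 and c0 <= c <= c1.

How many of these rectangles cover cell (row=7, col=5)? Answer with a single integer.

Check cell (7,5):
  A: rows 6-7 cols 0-5 -> covers
  B: rows 5-6 cols 2-3 -> outside (row miss)
  C: rows 2-7 cols 3-5 -> covers
Count covering = 2

Answer: 2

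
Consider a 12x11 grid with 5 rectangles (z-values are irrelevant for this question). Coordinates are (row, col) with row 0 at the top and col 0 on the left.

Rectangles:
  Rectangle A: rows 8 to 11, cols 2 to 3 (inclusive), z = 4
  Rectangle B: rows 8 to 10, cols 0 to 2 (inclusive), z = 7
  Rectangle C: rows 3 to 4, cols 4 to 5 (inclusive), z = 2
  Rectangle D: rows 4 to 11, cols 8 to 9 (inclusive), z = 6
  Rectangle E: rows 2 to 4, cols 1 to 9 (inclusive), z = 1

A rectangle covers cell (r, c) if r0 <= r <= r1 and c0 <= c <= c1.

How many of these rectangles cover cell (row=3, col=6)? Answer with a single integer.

Check cell (3,6):
  A: rows 8-11 cols 2-3 -> outside (row miss)
  B: rows 8-10 cols 0-2 -> outside (row miss)
  C: rows 3-4 cols 4-5 -> outside (col miss)
  D: rows 4-11 cols 8-9 -> outside (row miss)
  E: rows 2-4 cols 1-9 -> covers
Count covering = 1

Answer: 1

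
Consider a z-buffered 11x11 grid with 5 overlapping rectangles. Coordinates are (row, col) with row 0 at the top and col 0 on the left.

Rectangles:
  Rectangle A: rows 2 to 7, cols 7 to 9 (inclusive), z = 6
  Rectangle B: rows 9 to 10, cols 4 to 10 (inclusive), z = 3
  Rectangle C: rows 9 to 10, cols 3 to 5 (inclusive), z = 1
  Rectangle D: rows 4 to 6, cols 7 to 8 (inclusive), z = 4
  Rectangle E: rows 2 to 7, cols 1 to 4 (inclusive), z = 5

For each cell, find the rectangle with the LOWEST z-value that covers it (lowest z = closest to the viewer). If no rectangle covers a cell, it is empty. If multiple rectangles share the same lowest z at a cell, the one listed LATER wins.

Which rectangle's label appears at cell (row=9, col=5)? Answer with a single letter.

Answer: C

Derivation:
Check cell (9,5):
  A: rows 2-7 cols 7-9 -> outside (row miss)
  B: rows 9-10 cols 4-10 z=3 -> covers; best now B (z=3)
  C: rows 9-10 cols 3-5 z=1 -> covers; best now C (z=1)
  D: rows 4-6 cols 7-8 -> outside (row miss)
  E: rows 2-7 cols 1-4 -> outside (row miss)
Winner: C at z=1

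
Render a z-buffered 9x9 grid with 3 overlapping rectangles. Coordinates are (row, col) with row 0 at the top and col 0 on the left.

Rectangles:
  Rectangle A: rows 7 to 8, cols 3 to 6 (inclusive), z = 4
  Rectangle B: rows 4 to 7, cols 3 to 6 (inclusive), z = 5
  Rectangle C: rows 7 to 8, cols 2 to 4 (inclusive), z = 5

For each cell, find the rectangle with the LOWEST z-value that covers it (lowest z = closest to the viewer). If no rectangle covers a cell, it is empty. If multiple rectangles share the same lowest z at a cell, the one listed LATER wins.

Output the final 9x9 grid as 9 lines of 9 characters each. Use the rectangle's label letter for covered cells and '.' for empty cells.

.........
.........
.........
.........
...BBBB..
...BBBB..
...BBBB..
..CAAAA..
..CAAAA..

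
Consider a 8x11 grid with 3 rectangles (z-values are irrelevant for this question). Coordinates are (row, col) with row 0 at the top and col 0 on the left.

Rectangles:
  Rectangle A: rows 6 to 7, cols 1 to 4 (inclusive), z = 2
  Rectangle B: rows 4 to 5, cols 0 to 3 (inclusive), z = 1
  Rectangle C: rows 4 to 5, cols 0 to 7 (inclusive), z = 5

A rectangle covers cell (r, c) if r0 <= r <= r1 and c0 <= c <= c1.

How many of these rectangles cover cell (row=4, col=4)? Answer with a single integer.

Answer: 1

Derivation:
Check cell (4,4):
  A: rows 6-7 cols 1-4 -> outside (row miss)
  B: rows 4-5 cols 0-3 -> outside (col miss)
  C: rows 4-5 cols 0-7 -> covers
Count covering = 1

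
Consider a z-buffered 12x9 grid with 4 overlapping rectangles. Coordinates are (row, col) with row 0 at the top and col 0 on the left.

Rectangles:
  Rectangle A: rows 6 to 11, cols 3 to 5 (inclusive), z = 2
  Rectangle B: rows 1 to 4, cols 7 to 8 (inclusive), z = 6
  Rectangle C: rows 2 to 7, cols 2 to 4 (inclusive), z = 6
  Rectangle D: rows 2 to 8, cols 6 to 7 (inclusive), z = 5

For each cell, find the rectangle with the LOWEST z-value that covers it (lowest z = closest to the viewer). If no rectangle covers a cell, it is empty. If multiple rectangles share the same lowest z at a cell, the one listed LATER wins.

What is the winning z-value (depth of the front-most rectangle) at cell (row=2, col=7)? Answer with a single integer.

Check cell (2,7):
  A: rows 6-11 cols 3-5 -> outside (row miss)
  B: rows 1-4 cols 7-8 z=6 -> covers; best now B (z=6)
  C: rows 2-7 cols 2-4 -> outside (col miss)
  D: rows 2-8 cols 6-7 z=5 -> covers; best now D (z=5)
Winner: D at z=5

Answer: 5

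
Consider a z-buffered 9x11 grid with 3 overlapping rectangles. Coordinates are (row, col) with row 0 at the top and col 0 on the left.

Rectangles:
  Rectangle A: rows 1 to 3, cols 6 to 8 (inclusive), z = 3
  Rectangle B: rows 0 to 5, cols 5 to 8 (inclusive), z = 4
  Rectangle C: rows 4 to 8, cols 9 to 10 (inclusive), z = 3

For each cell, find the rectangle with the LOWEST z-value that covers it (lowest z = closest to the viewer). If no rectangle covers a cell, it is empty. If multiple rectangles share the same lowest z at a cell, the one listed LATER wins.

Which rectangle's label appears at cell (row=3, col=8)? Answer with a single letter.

Answer: A

Derivation:
Check cell (3,8):
  A: rows 1-3 cols 6-8 z=3 -> covers; best now A (z=3)
  B: rows 0-5 cols 5-8 z=4 -> covers; best now A (z=3)
  C: rows 4-8 cols 9-10 -> outside (row miss)
Winner: A at z=3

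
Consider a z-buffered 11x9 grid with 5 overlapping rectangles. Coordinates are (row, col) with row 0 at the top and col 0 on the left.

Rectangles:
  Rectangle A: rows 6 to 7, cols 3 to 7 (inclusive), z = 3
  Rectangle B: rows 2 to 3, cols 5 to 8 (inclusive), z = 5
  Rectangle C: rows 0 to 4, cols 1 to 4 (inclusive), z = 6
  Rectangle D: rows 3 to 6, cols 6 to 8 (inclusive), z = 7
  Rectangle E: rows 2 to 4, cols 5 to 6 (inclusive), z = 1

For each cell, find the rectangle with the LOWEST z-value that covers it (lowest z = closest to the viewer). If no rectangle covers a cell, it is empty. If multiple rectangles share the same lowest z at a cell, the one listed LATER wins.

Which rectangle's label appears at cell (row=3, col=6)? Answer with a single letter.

Check cell (3,6):
  A: rows 6-7 cols 3-7 -> outside (row miss)
  B: rows 2-3 cols 5-8 z=5 -> covers; best now B (z=5)
  C: rows 0-4 cols 1-4 -> outside (col miss)
  D: rows 3-6 cols 6-8 z=7 -> covers; best now B (z=5)
  E: rows 2-4 cols 5-6 z=1 -> covers; best now E (z=1)
Winner: E at z=1

Answer: E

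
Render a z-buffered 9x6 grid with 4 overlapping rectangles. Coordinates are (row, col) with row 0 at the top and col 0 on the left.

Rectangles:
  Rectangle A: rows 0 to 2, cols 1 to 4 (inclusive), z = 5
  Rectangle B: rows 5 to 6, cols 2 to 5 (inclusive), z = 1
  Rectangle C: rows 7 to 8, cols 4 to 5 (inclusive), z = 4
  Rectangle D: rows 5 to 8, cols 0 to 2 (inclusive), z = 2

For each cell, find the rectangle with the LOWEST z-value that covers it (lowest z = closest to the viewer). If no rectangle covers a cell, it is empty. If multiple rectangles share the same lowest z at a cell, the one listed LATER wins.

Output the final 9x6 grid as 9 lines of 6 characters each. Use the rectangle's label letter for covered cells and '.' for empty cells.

.AAAA.
.AAAA.
.AAAA.
......
......
DDBBBB
DDBBBB
DDD.CC
DDD.CC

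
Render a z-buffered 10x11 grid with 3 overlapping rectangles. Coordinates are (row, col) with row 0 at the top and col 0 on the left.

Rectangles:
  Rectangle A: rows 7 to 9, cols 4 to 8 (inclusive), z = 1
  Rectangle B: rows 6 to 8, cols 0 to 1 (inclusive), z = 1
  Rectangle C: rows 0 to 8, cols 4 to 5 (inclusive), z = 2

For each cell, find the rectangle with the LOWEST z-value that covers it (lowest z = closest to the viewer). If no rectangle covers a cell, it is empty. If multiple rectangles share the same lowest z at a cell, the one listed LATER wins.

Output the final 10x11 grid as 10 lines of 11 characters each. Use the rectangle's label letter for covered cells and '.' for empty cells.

....CC.....
....CC.....
....CC.....
....CC.....
....CC.....
....CC.....
BB..CC.....
BB..AAAAA..
BB..AAAAA..
....AAAAA..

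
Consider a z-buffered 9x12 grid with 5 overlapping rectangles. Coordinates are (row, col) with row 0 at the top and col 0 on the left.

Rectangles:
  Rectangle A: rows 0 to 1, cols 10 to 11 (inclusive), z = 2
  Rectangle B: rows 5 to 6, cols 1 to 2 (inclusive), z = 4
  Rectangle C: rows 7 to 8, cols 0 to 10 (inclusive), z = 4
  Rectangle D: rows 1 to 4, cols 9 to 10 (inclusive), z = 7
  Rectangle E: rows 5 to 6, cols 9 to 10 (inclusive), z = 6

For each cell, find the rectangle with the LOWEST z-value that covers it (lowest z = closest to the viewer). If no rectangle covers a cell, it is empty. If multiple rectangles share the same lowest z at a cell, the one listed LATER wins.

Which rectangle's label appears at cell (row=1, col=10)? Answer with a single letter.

Answer: A

Derivation:
Check cell (1,10):
  A: rows 0-1 cols 10-11 z=2 -> covers; best now A (z=2)
  B: rows 5-6 cols 1-2 -> outside (row miss)
  C: rows 7-8 cols 0-10 -> outside (row miss)
  D: rows 1-4 cols 9-10 z=7 -> covers; best now A (z=2)
  E: rows 5-6 cols 9-10 -> outside (row miss)
Winner: A at z=2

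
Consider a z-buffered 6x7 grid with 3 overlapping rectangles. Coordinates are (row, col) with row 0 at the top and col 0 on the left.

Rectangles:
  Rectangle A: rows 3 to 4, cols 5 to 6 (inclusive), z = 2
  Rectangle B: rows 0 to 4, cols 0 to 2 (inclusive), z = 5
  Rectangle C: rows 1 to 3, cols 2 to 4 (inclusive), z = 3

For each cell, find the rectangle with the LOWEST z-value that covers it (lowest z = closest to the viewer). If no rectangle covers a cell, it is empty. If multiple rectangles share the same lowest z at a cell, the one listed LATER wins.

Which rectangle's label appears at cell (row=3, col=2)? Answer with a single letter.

Answer: C

Derivation:
Check cell (3,2):
  A: rows 3-4 cols 5-6 -> outside (col miss)
  B: rows 0-4 cols 0-2 z=5 -> covers; best now B (z=5)
  C: rows 1-3 cols 2-4 z=3 -> covers; best now C (z=3)
Winner: C at z=3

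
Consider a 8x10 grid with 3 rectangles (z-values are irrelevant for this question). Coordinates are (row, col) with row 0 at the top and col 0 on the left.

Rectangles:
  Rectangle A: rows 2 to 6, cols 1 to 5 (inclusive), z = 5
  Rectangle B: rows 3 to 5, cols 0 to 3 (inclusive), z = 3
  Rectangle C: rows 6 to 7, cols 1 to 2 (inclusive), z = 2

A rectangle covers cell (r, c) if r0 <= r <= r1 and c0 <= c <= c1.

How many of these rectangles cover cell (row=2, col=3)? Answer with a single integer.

Check cell (2,3):
  A: rows 2-6 cols 1-5 -> covers
  B: rows 3-5 cols 0-3 -> outside (row miss)
  C: rows 6-7 cols 1-2 -> outside (row miss)
Count covering = 1

Answer: 1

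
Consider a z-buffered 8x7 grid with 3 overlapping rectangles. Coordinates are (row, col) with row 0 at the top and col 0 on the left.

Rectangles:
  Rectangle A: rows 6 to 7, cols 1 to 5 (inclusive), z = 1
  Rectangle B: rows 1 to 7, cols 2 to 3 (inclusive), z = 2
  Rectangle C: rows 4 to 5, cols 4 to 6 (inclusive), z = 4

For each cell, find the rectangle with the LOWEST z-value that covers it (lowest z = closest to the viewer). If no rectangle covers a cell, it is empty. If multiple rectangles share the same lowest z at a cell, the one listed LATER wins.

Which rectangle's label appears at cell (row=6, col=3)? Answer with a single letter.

Check cell (6,3):
  A: rows 6-7 cols 1-5 z=1 -> covers; best now A (z=1)
  B: rows 1-7 cols 2-3 z=2 -> covers; best now A (z=1)
  C: rows 4-5 cols 4-6 -> outside (row miss)
Winner: A at z=1

Answer: A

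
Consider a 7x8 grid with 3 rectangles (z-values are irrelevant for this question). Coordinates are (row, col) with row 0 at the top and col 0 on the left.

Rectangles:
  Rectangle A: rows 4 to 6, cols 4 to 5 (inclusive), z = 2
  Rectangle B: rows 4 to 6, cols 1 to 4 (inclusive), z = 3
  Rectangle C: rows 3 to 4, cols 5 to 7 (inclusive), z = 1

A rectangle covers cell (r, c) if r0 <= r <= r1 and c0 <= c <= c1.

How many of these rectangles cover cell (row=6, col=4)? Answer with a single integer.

Check cell (6,4):
  A: rows 4-6 cols 4-5 -> covers
  B: rows 4-6 cols 1-4 -> covers
  C: rows 3-4 cols 5-7 -> outside (row miss)
Count covering = 2

Answer: 2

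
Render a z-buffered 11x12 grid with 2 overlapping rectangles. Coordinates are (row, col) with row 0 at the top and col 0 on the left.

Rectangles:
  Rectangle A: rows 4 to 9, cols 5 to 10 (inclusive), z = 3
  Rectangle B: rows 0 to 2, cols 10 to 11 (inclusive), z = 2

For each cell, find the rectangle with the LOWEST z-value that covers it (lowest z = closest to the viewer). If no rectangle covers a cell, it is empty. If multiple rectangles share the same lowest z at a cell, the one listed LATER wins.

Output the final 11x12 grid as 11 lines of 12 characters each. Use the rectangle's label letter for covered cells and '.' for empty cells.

..........BB
..........BB
..........BB
............
.....AAAAAA.
.....AAAAAA.
.....AAAAAA.
.....AAAAAA.
.....AAAAAA.
.....AAAAAA.
............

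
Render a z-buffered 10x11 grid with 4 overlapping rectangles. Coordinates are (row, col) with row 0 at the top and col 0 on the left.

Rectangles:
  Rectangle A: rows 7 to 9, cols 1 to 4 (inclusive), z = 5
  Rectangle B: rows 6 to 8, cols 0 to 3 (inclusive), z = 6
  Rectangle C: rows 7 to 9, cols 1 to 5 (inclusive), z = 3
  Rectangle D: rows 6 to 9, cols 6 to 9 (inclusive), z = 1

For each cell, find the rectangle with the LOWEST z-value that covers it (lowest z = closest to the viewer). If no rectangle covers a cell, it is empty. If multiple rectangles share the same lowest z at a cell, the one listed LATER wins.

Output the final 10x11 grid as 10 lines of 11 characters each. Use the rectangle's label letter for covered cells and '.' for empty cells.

...........
...........
...........
...........
...........
...........
BBBB..DDDD.
BCCCCCDDDD.
BCCCCCDDDD.
.CCCCCDDDD.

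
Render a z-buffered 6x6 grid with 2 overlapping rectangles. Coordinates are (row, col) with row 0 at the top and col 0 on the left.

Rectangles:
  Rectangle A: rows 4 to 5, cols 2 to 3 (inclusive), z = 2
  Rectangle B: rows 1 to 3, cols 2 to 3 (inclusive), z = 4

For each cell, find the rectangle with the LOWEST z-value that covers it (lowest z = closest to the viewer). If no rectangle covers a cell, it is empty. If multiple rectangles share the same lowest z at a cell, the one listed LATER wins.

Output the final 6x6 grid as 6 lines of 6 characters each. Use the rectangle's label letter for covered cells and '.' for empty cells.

......
..BB..
..BB..
..BB..
..AA..
..AA..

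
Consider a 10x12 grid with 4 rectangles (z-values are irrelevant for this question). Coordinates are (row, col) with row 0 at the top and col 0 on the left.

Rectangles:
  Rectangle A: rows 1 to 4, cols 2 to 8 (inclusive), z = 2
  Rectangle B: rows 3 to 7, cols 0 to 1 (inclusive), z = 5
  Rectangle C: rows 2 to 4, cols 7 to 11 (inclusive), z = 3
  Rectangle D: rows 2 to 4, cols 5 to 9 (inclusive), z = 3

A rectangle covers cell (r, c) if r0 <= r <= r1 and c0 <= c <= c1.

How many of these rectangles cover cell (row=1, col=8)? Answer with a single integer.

Answer: 1

Derivation:
Check cell (1,8):
  A: rows 1-4 cols 2-8 -> covers
  B: rows 3-7 cols 0-1 -> outside (row miss)
  C: rows 2-4 cols 7-11 -> outside (row miss)
  D: rows 2-4 cols 5-9 -> outside (row miss)
Count covering = 1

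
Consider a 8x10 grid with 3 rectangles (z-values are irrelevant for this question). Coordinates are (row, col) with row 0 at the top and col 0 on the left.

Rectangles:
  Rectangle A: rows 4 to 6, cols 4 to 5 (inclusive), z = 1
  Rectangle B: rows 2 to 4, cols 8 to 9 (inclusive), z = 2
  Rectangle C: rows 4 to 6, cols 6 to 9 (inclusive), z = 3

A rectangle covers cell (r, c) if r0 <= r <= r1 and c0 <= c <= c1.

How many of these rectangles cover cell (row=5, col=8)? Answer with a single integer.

Answer: 1

Derivation:
Check cell (5,8):
  A: rows 4-6 cols 4-5 -> outside (col miss)
  B: rows 2-4 cols 8-9 -> outside (row miss)
  C: rows 4-6 cols 6-9 -> covers
Count covering = 1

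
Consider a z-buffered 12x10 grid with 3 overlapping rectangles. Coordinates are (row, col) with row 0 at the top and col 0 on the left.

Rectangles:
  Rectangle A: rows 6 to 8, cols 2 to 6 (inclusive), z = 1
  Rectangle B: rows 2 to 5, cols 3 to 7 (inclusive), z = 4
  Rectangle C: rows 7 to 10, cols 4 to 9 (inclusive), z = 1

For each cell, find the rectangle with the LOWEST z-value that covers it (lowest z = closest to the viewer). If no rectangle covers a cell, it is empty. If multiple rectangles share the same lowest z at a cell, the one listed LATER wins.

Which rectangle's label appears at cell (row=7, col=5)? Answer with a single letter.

Check cell (7,5):
  A: rows 6-8 cols 2-6 z=1 -> covers; best now A (z=1)
  B: rows 2-5 cols 3-7 -> outside (row miss)
  C: rows 7-10 cols 4-9 z=1 -> covers; best now C (z=1)
Winner: C at z=1

Answer: C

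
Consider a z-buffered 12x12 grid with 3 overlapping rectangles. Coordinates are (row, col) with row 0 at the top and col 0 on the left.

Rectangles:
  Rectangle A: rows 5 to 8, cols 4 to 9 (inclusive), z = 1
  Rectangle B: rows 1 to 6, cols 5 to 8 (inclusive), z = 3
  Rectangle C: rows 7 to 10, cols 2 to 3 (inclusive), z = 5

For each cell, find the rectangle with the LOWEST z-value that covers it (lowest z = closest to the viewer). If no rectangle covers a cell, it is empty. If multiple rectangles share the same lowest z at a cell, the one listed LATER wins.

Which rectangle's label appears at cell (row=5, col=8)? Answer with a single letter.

Answer: A

Derivation:
Check cell (5,8):
  A: rows 5-8 cols 4-9 z=1 -> covers; best now A (z=1)
  B: rows 1-6 cols 5-8 z=3 -> covers; best now A (z=1)
  C: rows 7-10 cols 2-3 -> outside (row miss)
Winner: A at z=1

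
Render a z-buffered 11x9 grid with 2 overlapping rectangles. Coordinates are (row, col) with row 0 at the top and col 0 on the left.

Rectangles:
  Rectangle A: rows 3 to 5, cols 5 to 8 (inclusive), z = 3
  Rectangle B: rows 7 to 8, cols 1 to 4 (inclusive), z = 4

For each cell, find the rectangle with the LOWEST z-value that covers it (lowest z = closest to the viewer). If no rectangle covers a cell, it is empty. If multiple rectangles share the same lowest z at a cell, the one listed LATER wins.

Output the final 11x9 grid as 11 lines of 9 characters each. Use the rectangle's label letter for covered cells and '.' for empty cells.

.........
.........
.........
.....AAAA
.....AAAA
.....AAAA
.........
.BBBB....
.BBBB....
.........
.........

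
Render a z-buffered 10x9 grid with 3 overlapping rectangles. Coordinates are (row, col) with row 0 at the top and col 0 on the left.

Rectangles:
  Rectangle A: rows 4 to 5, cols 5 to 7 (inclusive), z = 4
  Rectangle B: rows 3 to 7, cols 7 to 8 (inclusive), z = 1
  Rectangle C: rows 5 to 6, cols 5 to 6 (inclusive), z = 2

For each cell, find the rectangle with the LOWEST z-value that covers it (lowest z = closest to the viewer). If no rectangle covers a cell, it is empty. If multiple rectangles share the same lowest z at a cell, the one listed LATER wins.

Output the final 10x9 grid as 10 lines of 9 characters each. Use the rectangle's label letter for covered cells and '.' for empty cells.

.........
.........
.........
.......BB
.....AABB
.....CCBB
.....CCBB
.......BB
.........
.........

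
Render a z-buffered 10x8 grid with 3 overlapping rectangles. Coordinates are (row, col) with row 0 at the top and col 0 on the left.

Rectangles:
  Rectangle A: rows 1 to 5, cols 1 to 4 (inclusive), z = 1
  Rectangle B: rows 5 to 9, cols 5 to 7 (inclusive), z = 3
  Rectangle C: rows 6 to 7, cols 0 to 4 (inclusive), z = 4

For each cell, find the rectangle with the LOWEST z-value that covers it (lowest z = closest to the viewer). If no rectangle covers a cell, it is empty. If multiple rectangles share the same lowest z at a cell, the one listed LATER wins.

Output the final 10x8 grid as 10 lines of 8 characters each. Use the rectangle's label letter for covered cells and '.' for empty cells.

........
.AAAA...
.AAAA...
.AAAA...
.AAAA...
.AAAABBB
CCCCCBBB
CCCCCBBB
.....BBB
.....BBB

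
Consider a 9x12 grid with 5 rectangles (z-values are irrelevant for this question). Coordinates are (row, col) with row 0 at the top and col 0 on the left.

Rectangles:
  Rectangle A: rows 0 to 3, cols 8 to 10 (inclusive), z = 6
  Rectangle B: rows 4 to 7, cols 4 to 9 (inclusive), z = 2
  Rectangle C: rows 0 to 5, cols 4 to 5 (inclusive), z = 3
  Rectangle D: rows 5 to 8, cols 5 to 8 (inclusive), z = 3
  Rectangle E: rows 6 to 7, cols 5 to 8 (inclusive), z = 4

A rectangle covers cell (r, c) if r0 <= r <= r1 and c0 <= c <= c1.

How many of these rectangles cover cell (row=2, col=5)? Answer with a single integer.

Check cell (2,5):
  A: rows 0-3 cols 8-10 -> outside (col miss)
  B: rows 4-7 cols 4-9 -> outside (row miss)
  C: rows 0-5 cols 4-5 -> covers
  D: rows 5-8 cols 5-8 -> outside (row miss)
  E: rows 6-7 cols 5-8 -> outside (row miss)
Count covering = 1

Answer: 1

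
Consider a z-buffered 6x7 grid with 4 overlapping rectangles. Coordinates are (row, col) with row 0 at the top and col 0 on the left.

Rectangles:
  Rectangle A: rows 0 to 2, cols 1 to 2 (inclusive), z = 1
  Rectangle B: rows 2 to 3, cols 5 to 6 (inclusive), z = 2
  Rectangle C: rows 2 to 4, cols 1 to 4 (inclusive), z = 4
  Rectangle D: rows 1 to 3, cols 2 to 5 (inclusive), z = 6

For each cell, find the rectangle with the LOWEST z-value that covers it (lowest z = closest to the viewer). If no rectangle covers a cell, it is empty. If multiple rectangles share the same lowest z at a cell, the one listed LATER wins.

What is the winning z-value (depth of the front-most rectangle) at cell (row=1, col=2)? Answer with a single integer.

Check cell (1,2):
  A: rows 0-2 cols 1-2 z=1 -> covers; best now A (z=1)
  B: rows 2-3 cols 5-6 -> outside (row miss)
  C: rows 2-4 cols 1-4 -> outside (row miss)
  D: rows 1-3 cols 2-5 z=6 -> covers; best now A (z=1)
Winner: A at z=1

Answer: 1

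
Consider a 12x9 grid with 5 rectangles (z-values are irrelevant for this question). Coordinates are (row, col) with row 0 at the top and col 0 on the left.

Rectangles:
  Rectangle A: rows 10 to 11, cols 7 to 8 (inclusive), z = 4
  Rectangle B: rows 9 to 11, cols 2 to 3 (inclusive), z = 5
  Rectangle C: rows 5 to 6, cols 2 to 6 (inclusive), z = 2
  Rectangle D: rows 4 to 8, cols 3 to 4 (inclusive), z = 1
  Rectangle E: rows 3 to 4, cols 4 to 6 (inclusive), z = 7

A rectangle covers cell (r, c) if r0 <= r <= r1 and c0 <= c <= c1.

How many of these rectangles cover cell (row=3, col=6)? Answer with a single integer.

Check cell (3,6):
  A: rows 10-11 cols 7-8 -> outside (row miss)
  B: rows 9-11 cols 2-3 -> outside (row miss)
  C: rows 5-6 cols 2-6 -> outside (row miss)
  D: rows 4-8 cols 3-4 -> outside (row miss)
  E: rows 3-4 cols 4-6 -> covers
Count covering = 1

Answer: 1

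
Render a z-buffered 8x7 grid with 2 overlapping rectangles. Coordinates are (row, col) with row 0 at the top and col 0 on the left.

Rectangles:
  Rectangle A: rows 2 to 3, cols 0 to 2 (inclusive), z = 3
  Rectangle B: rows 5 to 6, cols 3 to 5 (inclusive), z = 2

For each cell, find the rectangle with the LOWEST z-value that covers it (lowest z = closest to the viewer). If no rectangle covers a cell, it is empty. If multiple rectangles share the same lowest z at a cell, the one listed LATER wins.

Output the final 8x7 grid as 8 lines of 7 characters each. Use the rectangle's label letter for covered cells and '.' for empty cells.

.......
.......
AAA....
AAA....
.......
...BBB.
...BBB.
.......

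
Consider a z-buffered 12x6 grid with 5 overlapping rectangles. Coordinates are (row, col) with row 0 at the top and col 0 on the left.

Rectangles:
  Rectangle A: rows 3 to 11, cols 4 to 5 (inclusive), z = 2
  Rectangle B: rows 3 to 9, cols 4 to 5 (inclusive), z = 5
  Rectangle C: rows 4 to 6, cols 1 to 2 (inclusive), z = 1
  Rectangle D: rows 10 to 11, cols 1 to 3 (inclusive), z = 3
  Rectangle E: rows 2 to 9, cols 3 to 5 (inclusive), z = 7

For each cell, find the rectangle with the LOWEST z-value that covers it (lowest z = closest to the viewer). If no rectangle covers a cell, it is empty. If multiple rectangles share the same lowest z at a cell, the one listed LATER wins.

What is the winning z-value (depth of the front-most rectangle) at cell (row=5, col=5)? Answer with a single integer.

Answer: 2

Derivation:
Check cell (5,5):
  A: rows 3-11 cols 4-5 z=2 -> covers; best now A (z=2)
  B: rows 3-9 cols 4-5 z=5 -> covers; best now A (z=2)
  C: rows 4-6 cols 1-2 -> outside (col miss)
  D: rows 10-11 cols 1-3 -> outside (row miss)
  E: rows 2-9 cols 3-5 z=7 -> covers; best now A (z=2)
Winner: A at z=2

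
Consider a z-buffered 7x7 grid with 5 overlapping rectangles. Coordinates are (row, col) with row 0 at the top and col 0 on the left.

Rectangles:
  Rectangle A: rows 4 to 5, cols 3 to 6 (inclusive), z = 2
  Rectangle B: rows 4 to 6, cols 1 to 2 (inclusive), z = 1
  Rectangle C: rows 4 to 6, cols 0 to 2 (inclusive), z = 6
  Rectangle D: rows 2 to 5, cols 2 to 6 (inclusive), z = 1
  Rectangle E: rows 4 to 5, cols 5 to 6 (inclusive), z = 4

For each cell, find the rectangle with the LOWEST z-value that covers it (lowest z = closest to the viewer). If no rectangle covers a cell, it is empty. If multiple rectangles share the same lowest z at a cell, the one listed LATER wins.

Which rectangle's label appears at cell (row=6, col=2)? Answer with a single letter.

Check cell (6,2):
  A: rows 4-5 cols 3-6 -> outside (row miss)
  B: rows 4-6 cols 1-2 z=1 -> covers; best now B (z=1)
  C: rows 4-6 cols 0-2 z=6 -> covers; best now B (z=1)
  D: rows 2-5 cols 2-6 -> outside (row miss)
  E: rows 4-5 cols 5-6 -> outside (row miss)
Winner: B at z=1

Answer: B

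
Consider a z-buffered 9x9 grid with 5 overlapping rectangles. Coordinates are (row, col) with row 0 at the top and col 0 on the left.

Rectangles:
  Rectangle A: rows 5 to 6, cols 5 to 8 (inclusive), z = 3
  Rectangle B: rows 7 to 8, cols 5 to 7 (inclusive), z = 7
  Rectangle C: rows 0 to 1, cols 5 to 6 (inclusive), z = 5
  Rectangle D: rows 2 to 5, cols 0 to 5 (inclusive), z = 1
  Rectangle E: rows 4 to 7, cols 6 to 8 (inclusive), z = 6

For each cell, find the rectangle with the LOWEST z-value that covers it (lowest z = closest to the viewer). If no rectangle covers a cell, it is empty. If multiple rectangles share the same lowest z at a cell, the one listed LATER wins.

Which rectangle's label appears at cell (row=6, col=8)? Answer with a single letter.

Answer: A

Derivation:
Check cell (6,8):
  A: rows 5-6 cols 5-8 z=3 -> covers; best now A (z=3)
  B: rows 7-8 cols 5-7 -> outside (row miss)
  C: rows 0-1 cols 5-6 -> outside (row miss)
  D: rows 2-5 cols 0-5 -> outside (row miss)
  E: rows 4-7 cols 6-8 z=6 -> covers; best now A (z=3)
Winner: A at z=3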